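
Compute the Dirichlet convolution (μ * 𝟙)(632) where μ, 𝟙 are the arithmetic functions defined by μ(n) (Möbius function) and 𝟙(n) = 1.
(μ * 𝟙)(632) = 0

Divisors of 632: [1, 2, 4, 8, 79, 158, 316, 632]. For each d | 632:
  d = 1: μ(1) · 𝟙(632/1) = 1 · 1 = 1
  d = 2: μ(2) · 𝟙(632/2) = -1 · 1 = -1
  d = 4: μ(4) · 𝟙(632/4) = 0 · 1 = 0
  d = 8: μ(8) · 𝟙(632/8) = 0 · 1 = 0
  d = 79: μ(79) · 𝟙(632/79) = -1 · 1 = -1
  d = 158: μ(158) · 𝟙(632/158) = 1 · 1 = 1
  d = 316: μ(316) · 𝟙(632/316) = 0 · 1 = 0
  d = 632: μ(632) · 𝟙(632/632) = 0 · 1 = 0
Summing: (μ * 𝟙)(632) = 1 + -1 + 0 + 0 + -1 + 1 + 0 + 0 = 0.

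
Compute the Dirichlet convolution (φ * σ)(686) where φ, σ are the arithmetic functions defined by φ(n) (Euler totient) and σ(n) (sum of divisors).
(φ * σ)(686) = 5488

Divisors of 686: [1, 2, 7, 14, 49, 98, 343, 686]. For each d | 686:
  d = 1: φ(1) · σ(686/1) = 1 · 1200 = 1200
  d = 2: φ(2) · σ(686/2) = 1 · 400 = 400
  d = 7: φ(7) · σ(686/7) = 6 · 171 = 1026
  d = 14: φ(14) · σ(686/14) = 6 · 57 = 342
  d = 49: φ(49) · σ(686/49) = 42 · 24 = 1008
  d = 98: φ(98) · σ(686/98) = 42 · 8 = 336
  d = 343: φ(343) · σ(686/343) = 294 · 3 = 882
  d = 686: φ(686) · σ(686/686) = 294 · 1 = 294
Summing: (φ * σ)(686) = 1200 + 400 + 1026 + 342 + 1008 + 336 + 882 + 294 = 5488.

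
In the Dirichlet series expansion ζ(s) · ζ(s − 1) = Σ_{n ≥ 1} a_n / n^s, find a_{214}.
σ(214) = 324

In the product (Σ m^0/m^s)(Σ k / k^s) = Σ (Σ_{d | n} d) / n^s, the coefficient of 1/n^s is σ(n) = Σ_{d | n} d. For n = 214, divisors are [1, 2, 107, 214]; summing: σ(214) = 324.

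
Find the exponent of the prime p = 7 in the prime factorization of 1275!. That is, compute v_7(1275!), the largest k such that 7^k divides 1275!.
v_7(1275!) = 211

Legendre's formula: v_p(n!) = Σ_{k ≥ 1} ⌊n / p^k⌋. For p = 7, n = 1275, the terms are:
  ⌊1275/7^1⌋ = ⌊1275/7⌋ = 182
  ⌊1275/7^2⌋ = ⌊1275/49⌋ = 26
  ⌊1275/7^3⌋ = ⌊1275/343⌋ = 3
(the next term ⌊1275/7^4⌋ = 0, terminating the sum). Summing: v_7(1275!) = 182 + 26 + 3 = 211.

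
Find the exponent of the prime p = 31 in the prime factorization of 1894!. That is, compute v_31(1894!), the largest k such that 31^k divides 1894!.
v_31(1894!) = 62

Legendre's formula: v_p(n!) = Σ_{k ≥ 1} ⌊n / p^k⌋. For p = 31, n = 1894, the terms are:
  ⌊1894/31^1⌋ = ⌊1894/31⌋ = 61
  ⌊1894/31^2⌋ = ⌊1894/961⌋ = 1
(the next term ⌊1894/31^3⌋ = 0, terminating the sum). Summing: v_31(1894!) = 61 + 1 = 62.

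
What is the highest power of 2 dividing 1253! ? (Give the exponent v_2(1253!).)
v_2(1253!) = 1247

Legendre's formula: v_p(n!) = Σ_{k ≥ 1} ⌊n / p^k⌋. For p = 2, n = 1253, the terms are:
  ⌊1253/2^1⌋ = ⌊1253/2⌋ = 626
  ⌊1253/2^2⌋ = ⌊1253/4⌋ = 313
  ⌊1253/2^3⌋ = ⌊1253/8⌋ = 156
  ⌊1253/2^4⌋ = ⌊1253/16⌋ = 78
  ⌊1253/2^5⌋ = ⌊1253/32⌋ = 39
  ⌊1253/2^6⌋ = ⌊1253/64⌋ = 19
  ⌊1253/2^7⌋ = ⌊1253/128⌋ = 9
  ⌊1253/2^8⌋ = ⌊1253/256⌋ = 4
  ⌊1253/2^9⌋ = ⌊1253/512⌋ = 2
  ⌊1253/2^10⌋ = ⌊1253/1024⌋ = 1
(the next term ⌊1253/2^11⌋ = 0, terminating the sum). Summing: v_2(1253!) = 626 + 313 + 156 + 78 + 39 + 19 + 9 + 4 + 2 + 1 = 1247.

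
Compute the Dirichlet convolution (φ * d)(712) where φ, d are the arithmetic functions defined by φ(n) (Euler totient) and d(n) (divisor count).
(φ * d)(712) = 1350

Divisors of 712: [1, 2, 4, 8, 89, 178, 356, 712]. For each d | 712:
  d = 1: φ(1) · d(712/1) = 1 · 8 = 8
  d = 2: φ(2) · d(712/2) = 1 · 6 = 6
  d = 4: φ(4) · d(712/4) = 2 · 4 = 8
  d = 8: φ(8) · d(712/8) = 4 · 2 = 8
  d = 89: φ(89) · d(712/89) = 88 · 4 = 352
  d = 178: φ(178) · d(712/178) = 88 · 3 = 264
  d = 356: φ(356) · d(712/356) = 176 · 2 = 352
  d = 712: φ(712) · d(712/712) = 352 · 1 = 352
Summing: (φ * d)(712) = 8 + 6 + 8 + 8 + 352 + 264 + 352 + 352 = 1350.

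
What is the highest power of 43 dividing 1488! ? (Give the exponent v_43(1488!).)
v_43(1488!) = 34

Legendre's formula: v_p(n!) = Σ_{k ≥ 1} ⌊n / p^k⌋. For p = 43, n = 1488, the terms are:
  ⌊1488/43^1⌋ = ⌊1488/43⌋ = 34
(the next term ⌊1488/43^2⌋ = 0, terminating the sum). Summing: v_43(1488!) = 34 = 34.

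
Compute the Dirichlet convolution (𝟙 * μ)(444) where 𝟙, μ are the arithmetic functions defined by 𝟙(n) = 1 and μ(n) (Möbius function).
(𝟙 * μ)(444) = 0

Divisors of 444: [1, 2, 3, 4, 6, 12, 37, 74, 111, 148, 222, 444]. For each d | 444:
  d = 1: 𝟙(1) · μ(444/1) = 1 · 0 = 0
  d = 2: 𝟙(2) · μ(444/2) = 1 · -1 = -1
  d = 3: 𝟙(3) · μ(444/3) = 1 · 0 = 0
  d = 4: 𝟙(4) · μ(444/4) = 1 · 1 = 1
  d = 6: 𝟙(6) · μ(444/6) = 1 · 1 = 1
  d = 12: 𝟙(12) · μ(444/12) = 1 · -1 = -1
  d = 37: 𝟙(37) · μ(444/37) = 1 · 0 = 0
  d = 74: 𝟙(74) · μ(444/74) = 1 · 1 = 1
  d = 111: 𝟙(111) · μ(444/111) = 1 · 0 = 0
  d = 148: 𝟙(148) · μ(444/148) = 1 · -1 = -1
  d = 222: 𝟙(222) · μ(444/222) = 1 · -1 = -1
  d = 444: 𝟙(444) · μ(444/444) = 1 · 1 = 1
Summing: (𝟙 * μ)(444) = 0 + -1 + 0 + 1 + 1 + -1 + 0 + 1 + 0 + -1 + -1 + 1 = 0.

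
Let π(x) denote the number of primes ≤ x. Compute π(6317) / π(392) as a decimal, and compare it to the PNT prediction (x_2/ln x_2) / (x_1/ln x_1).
π(6317)/π(392) = 822/77 ≈ 10.6753;  PNT prediction ≈ 10.9960.

π(392) = 77 and π(6317) = 822, so π(6317)/π(392) ≈ 10.6753. The PNT-predicted ratio is (6317/ln(6317)) / (392/ln(392)) ≈ 10.9960. The two agree to within a few percent, as expected.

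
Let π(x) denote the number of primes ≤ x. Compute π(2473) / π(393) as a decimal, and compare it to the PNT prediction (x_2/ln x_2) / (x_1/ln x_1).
π(2473)/π(393) = 366/77 ≈ 4.7532;  PNT prediction ≈ 4.8112.

π(393) = 77 and π(2473) = 366, so π(2473)/π(393) ≈ 4.7532. The PNT-predicted ratio is (2473/ln(2473)) / (393/ln(393)) ≈ 4.8112. The two agree to within a few percent, as expected.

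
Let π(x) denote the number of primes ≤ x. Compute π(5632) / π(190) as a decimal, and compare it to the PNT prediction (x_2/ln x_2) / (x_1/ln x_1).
π(5632)/π(190) = 739/42 ≈ 17.5952;  PNT prediction ≈ 18.0094.

π(190) = 42 and π(5632) = 739, so π(5632)/π(190) ≈ 17.5952. The PNT-predicted ratio is (5632/ln(5632)) / (190/ln(190)) ≈ 18.0094. The two agree to within a few percent, as expected.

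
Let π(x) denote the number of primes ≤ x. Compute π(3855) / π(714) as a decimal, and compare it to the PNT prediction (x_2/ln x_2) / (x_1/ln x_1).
π(3855)/π(714) = 535/127 ≈ 4.2126;  PNT prediction ≈ 4.2966.

π(714) = 127 and π(3855) = 535, so π(3855)/π(714) ≈ 4.2126. The PNT-predicted ratio is (3855/ln(3855)) / (714/ln(714)) ≈ 4.2966. The two agree to within a few percent, as expected.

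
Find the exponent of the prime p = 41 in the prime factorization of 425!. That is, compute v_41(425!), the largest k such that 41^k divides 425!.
v_41(425!) = 10

Legendre's formula: v_p(n!) = Σ_{k ≥ 1} ⌊n / p^k⌋. For p = 41, n = 425, the terms are:
  ⌊425/41^1⌋ = ⌊425/41⌋ = 10
(the next term ⌊425/41^2⌋ = 0, terminating the sum). Summing: v_41(425!) = 10 = 10.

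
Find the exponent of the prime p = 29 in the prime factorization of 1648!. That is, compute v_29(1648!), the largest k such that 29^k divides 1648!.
v_29(1648!) = 57

Legendre's formula: v_p(n!) = Σ_{k ≥ 1} ⌊n / p^k⌋. For p = 29, n = 1648, the terms are:
  ⌊1648/29^1⌋ = ⌊1648/29⌋ = 56
  ⌊1648/29^2⌋ = ⌊1648/841⌋ = 1
(the next term ⌊1648/29^3⌋ = 0, terminating the sum). Summing: v_29(1648!) = 56 + 1 = 57.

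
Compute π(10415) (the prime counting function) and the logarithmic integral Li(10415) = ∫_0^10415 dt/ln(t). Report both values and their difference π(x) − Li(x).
π(10415) = 1274;  Li(10415) ≈ 1291.10;  π(x) − Li(x) ≈ -17.10.

Direct count of primes ≤ 10415 gives π(10415) = 1274. Numerical evaluation of the logarithmic integral gives Li(10415) ≈ 1291.10. The difference π(x) − Li(x) ≈ -17.10 is typically negative for small/moderate x (Li(x) overestimates), though Littlewood's theorem shows this sign changes infinitely often.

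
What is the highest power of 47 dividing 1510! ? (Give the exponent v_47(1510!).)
v_47(1510!) = 32

Legendre's formula: v_p(n!) = Σ_{k ≥ 1} ⌊n / p^k⌋. For p = 47, n = 1510, the terms are:
  ⌊1510/47^1⌋ = ⌊1510/47⌋ = 32
(the next term ⌊1510/47^2⌋ = 0, terminating the sum). Summing: v_47(1510!) = 32 = 32.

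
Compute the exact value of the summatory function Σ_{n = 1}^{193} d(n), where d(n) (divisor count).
Σ_{n ≤ 193} d(n) = 1049

Compute d(n) for each 1 ≤ n ≤ 193: d(1) = 1, d(2) = 2, d(3) = 2, d(4) = 3, d(5) = 2, d(6) = 4, d(7) = 2, d(8) = 4, d(9) = 3, d(10) = 4, d(11) = 2, d(12) = 6, d(13) = 2, d(14) = 4, d(15) = 4, d(16) = 5, d(17) = 2, d(18) = 6, d(19) = 2, d(20) = 6, d(21) = 4, d(22) = 4, d(23) = 2, d(24) = 8, d(25) = 3, d(26) = 4, d(27) = 4, d(28) = 6, d(29) = 2, d(30) = 8, d(31) = 2, d(32) = 6, d(33) = 4, d(34) = 4, d(35) = 4, d(36) = 9, d(37) = 2, d(38) = 4, d(39) = 4, d(40) = 8, d(41) = 2, d(42) = 8, d(43) = 2, d(44) = 6, d(45) = 6, d(46) = 4, d(47) = 2, d(48) = 10, d(49) = 3, d(50) = 6, d(51) = 4, d(52) = 6, d(53) = 2, d(54) = 8, d(55) = 4, d(56) = 8, d(57) = 4, d(58) = 4, d(59) = 2, d(60) = 12, d(61) = 2, d(62) = 4, d(63) = 6, d(64) = 7, d(65) = 4, d(66) = 8, d(67) = 2, d(68) = 6, d(69) = 4, d(70) = 8, d(71) = 2, d(72) = 12, d(73) = 2, d(74) = 4, d(75) = 6, d(76) = 6, d(77) = 4, d(78) = 8, d(79) = 2, d(80) = 10, d(81) = 5, d(82) = 4, d(83) = 2, d(84) = 12, d(85) = 4, d(86) = 4, d(87) = 4, d(88) = 8, d(89) = 2, d(90) = 12, d(91) = 4, d(92) = 6, d(93) = 4, d(94) = 4, d(95) = 4, d(96) = 12, d(97) = 2, d(98) = 6, d(99) = 6, d(100) = 9, d(101) = 2, d(102) = 8, d(103) = 2, d(104) = 8, d(105) = 8, d(106) = 4, d(107) = 2, d(108) = 12, d(109) = 2, d(110) = 8, d(111) = 4, d(112) = 10, d(113) = 2, d(114) = 8, d(115) = 4, d(116) = 6, d(117) = 6, d(118) = 4, d(119) = 4, d(120) = 16, d(121) = 3, d(122) = 4, d(123) = 4, d(124) = 6, d(125) = 4, d(126) = 12, d(127) = 2, d(128) = 8, d(129) = 4, d(130) = 8, d(131) = 2, d(132) = 12, d(133) = 4, d(134) = 4, d(135) = 8, d(136) = 8, d(137) = 2, d(138) = 8, d(139) = 2, d(140) = 12, d(141) = 4, d(142) = 4, d(143) = 4, d(144) = 15, d(145) = 4, d(146) = 4, d(147) = 6, d(148) = 6, d(149) = 2, d(150) = 12, d(151) = 2, d(152) = 8, d(153) = 6, d(154) = 8, d(155) = 4, d(156) = 12, d(157) = 2, d(158) = 4, d(159) = 4, d(160) = 12, d(161) = 4, d(162) = 10, d(163) = 2, d(164) = 6, d(165) = 8, d(166) = 4, d(167) = 2, d(168) = 16, d(169) = 3, d(170) = 8, d(171) = 6, d(172) = 6, d(173) = 2, d(174) = 8, d(175) = 6, d(176) = 10, d(177) = 4, d(178) = 4, d(179) = 2, d(180) = 18, d(181) = 2, d(182) = 8, d(183) = 4, d(184) = 8, d(185) = 4, d(186) = 8, d(187) = 4, d(188) = 6, d(189) = 8, d(190) = 8, d(191) = 2, d(192) = 14, d(193) = 2. Summing all 193 values: 1049. (Dirichlet's divisor formula: Σ_{n ≤ x} d(n) = x ln(x) + (2γ − 1) x + O(√x). For x = 193, the asymptotic estimate is ≈ 1045.50.)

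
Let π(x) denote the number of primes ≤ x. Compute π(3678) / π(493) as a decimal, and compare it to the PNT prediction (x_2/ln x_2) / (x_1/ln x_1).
π(3678)/π(493) = 514/94 ≈ 5.4681;  PNT prediction ≈ 5.6343.

π(493) = 94 and π(3678) = 514, so π(3678)/π(493) ≈ 5.4681. The PNT-predicted ratio is (3678/ln(3678)) / (493/ln(493)) ≈ 5.6343. The two agree to within a few percent, as expected.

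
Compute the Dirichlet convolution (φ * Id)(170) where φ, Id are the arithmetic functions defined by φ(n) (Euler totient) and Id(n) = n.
(φ * Id)(170) = 891

Divisors of 170: [1, 2, 5, 10, 17, 34, 85, 170]. For each d | 170:
  d = 1: φ(1) · Id(170/1) = 1 · 170 = 170
  d = 2: φ(2) · Id(170/2) = 1 · 85 = 85
  d = 5: φ(5) · Id(170/5) = 4 · 34 = 136
  d = 10: φ(10) · Id(170/10) = 4 · 17 = 68
  d = 17: φ(17) · Id(170/17) = 16 · 10 = 160
  d = 34: φ(34) · Id(170/34) = 16 · 5 = 80
  d = 85: φ(85) · Id(170/85) = 64 · 2 = 128
  d = 170: φ(170) · Id(170/170) = 64 · 1 = 64
Summing: (φ * Id)(170) = 170 + 85 + 136 + 68 + 160 + 80 + 128 + 64 = 891.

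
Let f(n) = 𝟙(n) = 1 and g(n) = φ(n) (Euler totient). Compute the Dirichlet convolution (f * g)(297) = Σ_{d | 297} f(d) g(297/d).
(𝟙 * φ)(297) = 297

Divisors of 297: [1, 3, 9, 11, 27, 33, 99, 297]. For each d | 297:
  d = 1: 𝟙(1) · φ(297/1) = 1 · 180 = 180
  d = 3: 𝟙(3) · φ(297/3) = 1 · 60 = 60
  d = 9: 𝟙(9) · φ(297/9) = 1 · 20 = 20
  d = 11: 𝟙(11) · φ(297/11) = 1 · 18 = 18
  d = 27: 𝟙(27) · φ(297/27) = 1 · 10 = 10
  d = 33: 𝟙(33) · φ(297/33) = 1 · 6 = 6
  d = 99: 𝟙(99) · φ(297/99) = 1 · 2 = 2
  d = 297: 𝟙(297) · φ(297/297) = 1 · 1 = 1
Summing: (𝟙 * φ)(297) = 180 + 60 + 20 + 18 + 10 + 6 + 2 + 1 = 297.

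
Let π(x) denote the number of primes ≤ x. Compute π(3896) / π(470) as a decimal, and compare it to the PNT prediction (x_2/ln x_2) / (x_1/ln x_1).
π(3896)/π(470) = 539/91 ≈ 5.9231;  PNT prediction ≈ 6.1688.

π(470) = 91 and π(3896) = 539, so π(3896)/π(470) ≈ 5.9231. The PNT-predicted ratio is (3896/ln(3896)) / (470/ln(470)) ≈ 6.1688. The two agree to within a few percent, as expected.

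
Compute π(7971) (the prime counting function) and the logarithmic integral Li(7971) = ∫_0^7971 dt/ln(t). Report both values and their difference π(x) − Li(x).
π(7971) = 1006;  Li(7971) ≈ 1023.19;  π(x) − Li(x) ≈ -17.19.

Direct count of primes ≤ 7971 gives π(7971) = 1006. Numerical evaluation of the logarithmic integral gives Li(7971) ≈ 1023.19. The difference π(x) − Li(x) ≈ -17.19 is typically negative for small/moderate x (Li(x) overestimates), though Littlewood's theorem shows this sign changes infinitely often.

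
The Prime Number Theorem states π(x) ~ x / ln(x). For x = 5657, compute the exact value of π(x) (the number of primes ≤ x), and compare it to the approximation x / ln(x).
π(5657) = 745;  x/ln(x) ≈ 654.70;  relative error ≈ 12.12%.

Directly count primes up to 5657: π(5657) = 745. The PNT approximation gives 5657/ln(5657) ≈ 5657/8.64065 ≈ 654.70. Relative error (π(x) − x/ln(x)) / π(x) ≈ 12.12%; the approximation is known to undercount slightly (Li(x) is a better estimate).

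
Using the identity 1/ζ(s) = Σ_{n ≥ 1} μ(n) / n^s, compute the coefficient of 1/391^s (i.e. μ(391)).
μ(391) = 1

Factor n = 391 = 17 · 23. μ(n) = 0 if any exponent ≥ 2 (not squarefree); otherwise μ(n) = (−1)^{ω(n)} where ω(n) is the number of distinct prime factors. Applying: μ(391) = 1.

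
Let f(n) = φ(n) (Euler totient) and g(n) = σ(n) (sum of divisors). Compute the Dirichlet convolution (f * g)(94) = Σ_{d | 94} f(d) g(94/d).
(φ * σ)(94) = 376

Divisors of 94: [1, 2, 47, 94]. For each d | 94:
  d = 1: φ(1) · σ(94/1) = 1 · 144 = 144
  d = 2: φ(2) · σ(94/2) = 1 · 48 = 48
  d = 47: φ(47) · σ(94/47) = 46 · 3 = 138
  d = 94: φ(94) · σ(94/94) = 46 · 1 = 46
Summing: (φ * σ)(94) = 144 + 48 + 138 + 46 = 376.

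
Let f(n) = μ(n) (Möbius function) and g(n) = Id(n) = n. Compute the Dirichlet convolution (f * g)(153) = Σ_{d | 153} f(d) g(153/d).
(μ * Id)(153) = 96

Divisors of 153: [1, 3, 9, 17, 51, 153]. For each d | 153:
  d = 1: μ(1) · Id(153/1) = 1 · 153 = 153
  d = 3: μ(3) · Id(153/3) = -1 · 51 = -51
  d = 9: μ(9) · Id(153/9) = 0 · 17 = 0
  d = 17: μ(17) · Id(153/17) = -1 · 9 = -9
  d = 51: μ(51) · Id(153/51) = 1 · 3 = 3
  d = 153: μ(153) · Id(153/153) = 0 · 1 = 0
Summing: (μ * Id)(153) = 153 + -51 + 0 + -9 + 3 + 0 = 96.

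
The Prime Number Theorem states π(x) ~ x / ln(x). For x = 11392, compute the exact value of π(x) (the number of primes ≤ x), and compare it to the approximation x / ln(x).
π(11392) = 1374;  x/ln(x) ≈ 1219.61;  relative error ≈ 11.24%.

Directly count primes up to 11392: π(11392) = 1374. The PNT approximation gives 11392/ln(11392) ≈ 11392/9.34067 ≈ 1219.61. Relative error (π(x) − x/ln(x)) / π(x) ≈ 11.24%; the approximation is known to undercount slightly (Li(x) is a better estimate).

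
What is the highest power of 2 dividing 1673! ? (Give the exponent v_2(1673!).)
v_2(1673!) = 1668

Legendre's formula: v_p(n!) = Σ_{k ≥ 1} ⌊n / p^k⌋. For p = 2, n = 1673, the terms are:
  ⌊1673/2^1⌋ = ⌊1673/2⌋ = 836
  ⌊1673/2^2⌋ = ⌊1673/4⌋ = 418
  ⌊1673/2^3⌋ = ⌊1673/8⌋ = 209
  ⌊1673/2^4⌋ = ⌊1673/16⌋ = 104
  ⌊1673/2^5⌋ = ⌊1673/32⌋ = 52
  ⌊1673/2^6⌋ = ⌊1673/64⌋ = 26
  ⌊1673/2^7⌋ = ⌊1673/128⌋ = 13
  ⌊1673/2^8⌋ = ⌊1673/256⌋ = 6
  ⌊1673/2^9⌋ = ⌊1673/512⌋ = 3
  ⌊1673/2^10⌋ = ⌊1673/1024⌋ = 1
(the next term ⌊1673/2^11⌋ = 0, terminating the sum). Summing: v_2(1673!) = 836 + 418 + 209 + 104 + 52 + 26 + 13 + 6 + 3 + 1 = 1668.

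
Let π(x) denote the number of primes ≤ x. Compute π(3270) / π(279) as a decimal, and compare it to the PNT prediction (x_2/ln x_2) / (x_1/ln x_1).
π(3270)/π(279) = 461/59 ≈ 7.8136;  PNT prediction ≈ 8.1557.

π(279) = 59 and π(3270) = 461, so π(3270)/π(279) ≈ 7.8136. The PNT-predicted ratio is (3270/ln(3270)) / (279/ln(279)) ≈ 8.1557. The two agree to within a few percent, as expected.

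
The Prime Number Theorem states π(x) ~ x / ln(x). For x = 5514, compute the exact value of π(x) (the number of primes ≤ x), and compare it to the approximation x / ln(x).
π(5514) = 728;  x/ln(x) ≈ 640.04;  relative error ≈ 12.08%.

Directly count primes up to 5514: π(5514) = 728. The PNT approximation gives 5514/ln(5514) ≈ 5514/8.61505 ≈ 640.04. Relative error (π(x) − x/ln(x)) / π(x) ≈ 12.08%; the approximation is known to undercount slightly (Li(x) is a better estimate).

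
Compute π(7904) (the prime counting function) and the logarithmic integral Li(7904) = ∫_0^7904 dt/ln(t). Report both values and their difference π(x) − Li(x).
π(7904) = 998;  Li(7904) ≈ 1015.73;  π(x) − Li(x) ≈ -17.73.

Direct count of primes ≤ 7904 gives π(7904) = 998. Numerical evaluation of the logarithmic integral gives Li(7904) ≈ 1015.73. The difference π(x) − Li(x) ≈ -17.73 is typically negative for small/moderate x (Li(x) overestimates), though Littlewood's theorem shows this sign changes infinitely often.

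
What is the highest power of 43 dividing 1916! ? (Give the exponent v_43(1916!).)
v_43(1916!) = 45

Legendre's formula: v_p(n!) = Σ_{k ≥ 1} ⌊n / p^k⌋. For p = 43, n = 1916, the terms are:
  ⌊1916/43^1⌋ = ⌊1916/43⌋ = 44
  ⌊1916/43^2⌋ = ⌊1916/1849⌋ = 1
(the next term ⌊1916/43^3⌋ = 0, terminating the sum). Summing: v_43(1916!) = 44 + 1 = 45.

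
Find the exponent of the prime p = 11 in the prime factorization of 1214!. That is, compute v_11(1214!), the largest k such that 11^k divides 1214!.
v_11(1214!) = 120

Legendre's formula: v_p(n!) = Σ_{k ≥ 1} ⌊n / p^k⌋. For p = 11, n = 1214, the terms are:
  ⌊1214/11^1⌋ = ⌊1214/11⌋ = 110
  ⌊1214/11^2⌋ = ⌊1214/121⌋ = 10
(the next term ⌊1214/11^3⌋ = 0, terminating the sum). Summing: v_11(1214!) = 110 + 10 = 120.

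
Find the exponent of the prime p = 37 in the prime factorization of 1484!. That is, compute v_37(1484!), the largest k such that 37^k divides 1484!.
v_37(1484!) = 41

Legendre's formula: v_p(n!) = Σ_{k ≥ 1} ⌊n / p^k⌋. For p = 37, n = 1484, the terms are:
  ⌊1484/37^1⌋ = ⌊1484/37⌋ = 40
  ⌊1484/37^2⌋ = ⌊1484/1369⌋ = 1
(the next term ⌊1484/37^3⌋ = 0, terminating the sum). Summing: v_37(1484!) = 40 + 1 = 41.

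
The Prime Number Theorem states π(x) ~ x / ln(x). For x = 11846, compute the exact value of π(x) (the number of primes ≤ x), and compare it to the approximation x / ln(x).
π(11846) = 1421;  x/ln(x) ≈ 1262.93;  relative error ≈ 11.12%.

Directly count primes up to 11846: π(11846) = 1421. The PNT approximation gives 11846/ln(11846) ≈ 11846/9.37975 ≈ 1262.93. Relative error (π(x) − x/ln(x)) / π(x) ≈ 11.12%; the approximation is known to undercount slightly (Li(x) is a better estimate).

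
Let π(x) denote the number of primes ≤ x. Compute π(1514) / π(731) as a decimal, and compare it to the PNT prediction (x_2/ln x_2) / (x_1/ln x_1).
π(1514)/π(731) = 240/129 ≈ 1.8605;  PNT prediction ≈ 1.8652.

π(731) = 129 and π(1514) = 240, so π(1514)/π(731) ≈ 1.8605. The PNT-predicted ratio is (1514/ln(1514)) / (731/ln(731)) ≈ 1.8652. The two agree to within a few percent, as expected.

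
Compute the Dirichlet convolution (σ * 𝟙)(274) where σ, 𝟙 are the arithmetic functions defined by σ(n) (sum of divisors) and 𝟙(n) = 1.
(σ * 𝟙)(274) = 556

Divisors of 274: [1, 2, 137, 274]. For each d | 274:
  d = 1: σ(1) · 𝟙(274/1) = 1 · 1 = 1
  d = 2: σ(2) · 𝟙(274/2) = 3 · 1 = 3
  d = 137: σ(137) · 𝟙(274/137) = 138 · 1 = 138
  d = 274: σ(274) · 𝟙(274/274) = 414 · 1 = 414
Summing: (σ * 𝟙)(274) = 1 + 3 + 138 + 414 = 556.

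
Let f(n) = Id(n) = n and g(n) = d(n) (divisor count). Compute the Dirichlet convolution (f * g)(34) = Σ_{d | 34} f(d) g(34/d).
(Id * d)(34) = 76

Divisors of 34: [1, 2, 17, 34]. For each d | 34:
  d = 1: Id(1) · d(34/1) = 1 · 4 = 4
  d = 2: Id(2) · d(34/2) = 2 · 2 = 4
  d = 17: Id(17) · d(34/17) = 17 · 2 = 34
  d = 34: Id(34) · d(34/34) = 34 · 1 = 34
Summing: (Id * d)(34) = 4 + 4 + 34 + 34 = 76.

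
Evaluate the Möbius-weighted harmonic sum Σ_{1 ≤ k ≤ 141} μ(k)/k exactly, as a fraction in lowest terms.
Σ μ(k)/k = -26068950431314638702419625135422559041799213864607621/3338215550199730022503077710549980019122111551066811030

Values of μ(k) for 1 ≤ k ≤ 141: μ(1) = 1, μ(2) = -1, μ(3) = -1, μ(5) = -1, μ(6) = 1, μ(7) = -1, μ(10) = 1, μ(11) = -1, μ(13) = -1, μ(14) = 1, μ(15) = 1, μ(17) = -1, μ(19) = -1, μ(21) = 1, μ(22) = 1, μ(23) = -1, μ(26) = 1, μ(29) = -1, μ(30) = -1, μ(31) = -1, μ(33) = 1, μ(34) = 1, μ(35) = 1, μ(37) = -1, μ(38) = 1, μ(39) = 1, μ(41) = -1, μ(42) = -1, μ(43) = -1, μ(46) = 1, μ(47) = -1, μ(51) = 1, μ(53) = -1, μ(55) = 1, μ(57) = 1, μ(58) = 1, μ(59) = -1, μ(61) = -1, μ(62) = 1, μ(65) = 1, μ(66) = -1, μ(67) = -1, μ(69) = 1, μ(70) = -1, μ(71) = -1, μ(73) = -1, μ(74) = 1, μ(77) = 1, μ(78) = -1, μ(79) = -1, μ(82) = 1, μ(83) = -1, μ(85) = 1, μ(86) = 1, μ(87) = 1, μ(89) = -1, μ(91) = 1, μ(93) = 1, μ(94) = 1, μ(95) = 1, μ(97) = -1, μ(101) = -1, μ(102) = -1, μ(103) = -1, μ(105) = -1, μ(106) = 1, μ(107) = -1, μ(109) = -1, μ(110) = -1, μ(111) = 1, μ(113) = -1, μ(114) = -1, μ(115) = 1, μ(118) = 1, μ(119) = 1, μ(122) = 1, μ(123) = 1, μ(127) = -1, μ(129) = 1, μ(130) = -1, μ(131) = -1, μ(133) = 1, μ(134) = 1, μ(137) = -1, μ(138) = -1, μ(139) = -1, μ(141) = 1, with μ = 0 on non-squarefree integers. Summing μ(k)/k for k where μ(k) ≠ 0 gives -26068950431314638702419625135422559041799213864607621/3338215550199730022503077710549980019122111551066811030 ≈ -0.0078. (PNT ⟺ this sum → 0 as n → ∞.)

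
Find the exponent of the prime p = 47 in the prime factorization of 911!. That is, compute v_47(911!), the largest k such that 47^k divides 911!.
v_47(911!) = 19

Legendre's formula: v_p(n!) = Σ_{k ≥ 1} ⌊n / p^k⌋. For p = 47, n = 911, the terms are:
  ⌊911/47^1⌋ = ⌊911/47⌋ = 19
(the next term ⌊911/47^2⌋ = 0, terminating the sum). Summing: v_47(911!) = 19 = 19.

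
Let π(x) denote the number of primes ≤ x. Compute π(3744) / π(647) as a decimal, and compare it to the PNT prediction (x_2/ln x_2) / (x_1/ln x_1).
π(3744)/π(647) = 522/118 ≈ 4.4237;  PNT prediction ≈ 4.5520.

π(647) = 118 and π(3744) = 522, so π(3744)/π(647) ≈ 4.4237. The PNT-predicted ratio is (3744/ln(3744)) / (647/ln(647)) ≈ 4.5520. The two agree to within a few percent, as expected.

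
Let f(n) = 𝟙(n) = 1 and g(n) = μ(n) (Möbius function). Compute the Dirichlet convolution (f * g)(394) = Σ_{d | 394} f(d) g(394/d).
(𝟙 * μ)(394) = 0

Divisors of 394: [1, 2, 197, 394]. For each d | 394:
  d = 1: 𝟙(1) · μ(394/1) = 1 · 1 = 1
  d = 2: 𝟙(2) · μ(394/2) = 1 · -1 = -1
  d = 197: 𝟙(197) · μ(394/197) = 1 · -1 = -1
  d = 394: 𝟙(394) · μ(394/394) = 1 · 1 = 1
Summing: (𝟙 * μ)(394) = 1 + -1 + -1 + 1 = 0.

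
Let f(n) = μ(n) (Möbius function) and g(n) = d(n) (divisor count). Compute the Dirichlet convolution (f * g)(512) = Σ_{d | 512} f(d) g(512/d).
(μ * d)(512) = 1

Divisors of 512: [1, 2, 4, 8, 16, 32, 64, 128, 256, 512]. For each d | 512:
  d = 1: μ(1) · d(512/1) = 1 · 10 = 10
  d = 2: μ(2) · d(512/2) = -1 · 9 = -9
  d = 4: μ(4) · d(512/4) = 0 · 8 = 0
  d = 8: μ(8) · d(512/8) = 0 · 7 = 0
  d = 16: μ(16) · d(512/16) = 0 · 6 = 0
  d = 32: μ(32) · d(512/32) = 0 · 5 = 0
  d = 64: μ(64) · d(512/64) = 0 · 4 = 0
  d = 128: μ(128) · d(512/128) = 0 · 3 = 0
  d = 256: μ(256) · d(512/256) = 0 · 2 = 0
  d = 512: μ(512) · d(512/512) = 0 · 1 = 0
Summing: (μ * d)(512) = 10 + -9 + 0 + 0 + 0 + 0 + 0 + 0 + 0 + 0 = 1.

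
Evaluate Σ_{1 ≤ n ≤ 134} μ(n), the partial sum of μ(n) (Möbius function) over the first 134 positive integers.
Σ_{n ≤ 134} μ(n) = -1

Compute μ(n) for each 1 ≤ n ≤ 134: μ(1) = 1, μ(2) = -1, μ(3) = -1, μ(4) = 0, μ(5) = -1, μ(6) = 1, μ(7) = -1, μ(8) = 0, μ(9) = 0, μ(10) = 1, μ(11) = -1, μ(12) = 0, μ(13) = -1, μ(14) = 1, μ(15) = 1, μ(16) = 0, μ(17) = -1, μ(18) = 0, μ(19) = -1, μ(20) = 0, μ(21) = 1, μ(22) = 1, μ(23) = -1, μ(24) = 0, μ(25) = 0, μ(26) = 1, μ(27) = 0, μ(28) = 0, μ(29) = -1, μ(30) = -1, μ(31) = -1, μ(32) = 0, μ(33) = 1, μ(34) = 1, μ(35) = 1, μ(36) = 0, μ(37) = -1, μ(38) = 1, μ(39) = 1, μ(40) = 0, μ(41) = -1, μ(42) = -1, μ(43) = -1, μ(44) = 0, μ(45) = 0, μ(46) = 1, μ(47) = -1, μ(48) = 0, μ(49) = 0, μ(50) = 0, μ(51) = 1, μ(52) = 0, μ(53) = -1, μ(54) = 0, μ(55) = 1, μ(56) = 0, μ(57) = 1, μ(58) = 1, μ(59) = -1, μ(60) = 0, μ(61) = -1, μ(62) = 1, μ(63) = 0, μ(64) = 0, μ(65) = 1, μ(66) = -1, μ(67) = -1, μ(68) = 0, μ(69) = 1, μ(70) = -1, μ(71) = -1, μ(72) = 0, μ(73) = -1, μ(74) = 1, μ(75) = 0, μ(76) = 0, μ(77) = 1, μ(78) = -1, μ(79) = -1, μ(80) = 0, μ(81) = 0, μ(82) = 1, μ(83) = -1, μ(84) = 0, μ(85) = 1, μ(86) = 1, μ(87) = 1, μ(88) = 0, μ(89) = -1, μ(90) = 0, μ(91) = 1, μ(92) = 0, μ(93) = 1, μ(94) = 1, μ(95) = 1, μ(96) = 0, μ(97) = -1, μ(98) = 0, μ(99) = 0, μ(100) = 0, μ(101) = -1, μ(102) = -1, μ(103) = -1, μ(104) = 0, μ(105) = -1, μ(106) = 1, μ(107) = -1, μ(108) = 0, μ(109) = -1, μ(110) = -1, μ(111) = 1, μ(112) = 0, μ(113) = -1, μ(114) = -1, μ(115) = 1, μ(116) = 0, μ(117) = 0, μ(118) = 1, μ(119) = 1, μ(120) = 0, μ(121) = 0, μ(122) = 1, μ(123) = 1, μ(124) = 0, μ(125) = 0, μ(126) = 0, μ(127) = -1, μ(128) = 0, μ(129) = 1, μ(130) = -1, μ(131) = -1, μ(132) = 0, μ(133) = 1, μ(134) = 1. Summing all 134 values: -1. (Mertens function M(x) = Σ_{n ≤ x} μ(n); on average M(x) should be small (PNT ⟺ M(x) = o(x)).)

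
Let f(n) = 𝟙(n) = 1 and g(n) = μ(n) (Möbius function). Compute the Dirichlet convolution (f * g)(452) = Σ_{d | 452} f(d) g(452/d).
(𝟙 * μ)(452) = 0

Divisors of 452: [1, 2, 4, 113, 226, 452]. For each d | 452:
  d = 1: 𝟙(1) · μ(452/1) = 1 · 0 = 0
  d = 2: 𝟙(2) · μ(452/2) = 1 · 1 = 1
  d = 4: 𝟙(4) · μ(452/4) = 1 · -1 = -1
  d = 113: 𝟙(113) · μ(452/113) = 1 · 0 = 0
  d = 226: 𝟙(226) · μ(452/226) = 1 · -1 = -1
  d = 452: 𝟙(452) · μ(452/452) = 1 · 1 = 1
Summing: (𝟙 * μ)(452) = 0 + 1 + -1 + 0 + -1 + 1 = 0.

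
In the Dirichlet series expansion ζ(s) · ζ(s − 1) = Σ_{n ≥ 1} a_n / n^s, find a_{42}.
σ(42) = 96

In the product (Σ m^0/m^s)(Σ k / k^s) = Σ (Σ_{d | n} d) / n^s, the coefficient of 1/n^s is σ(n) = Σ_{d | n} d. For n = 42, divisors are [1, 2, 3, 6, 7, 14, 21, 42]; summing: σ(42) = 96.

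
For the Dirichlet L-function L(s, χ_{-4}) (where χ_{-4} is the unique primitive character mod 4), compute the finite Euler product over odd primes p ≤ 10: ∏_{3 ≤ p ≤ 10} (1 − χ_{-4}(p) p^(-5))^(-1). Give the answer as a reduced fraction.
∏ = 12762815625/12811998848

The odd primes p ≤ 10 are [3, 5, 7]. For each, χ(p) = 1 if p ≡ 1 mod 4, χ(p) = −1 if p ≡ 3 mod 4. Taking (1 − χ(p)/p^5)^(-1) = p^5/(p^5 − χ(p)): (1 − (-1)/3^5)^(-1) · (1 − (1)/5^5)^(-1) · (1 − (-1)/7^5)^(-1) = 12762815625/12811998848.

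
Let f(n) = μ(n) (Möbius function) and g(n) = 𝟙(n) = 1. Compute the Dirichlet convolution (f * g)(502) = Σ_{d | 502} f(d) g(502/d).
(μ * 𝟙)(502) = 0

Divisors of 502: [1, 2, 251, 502]. For each d | 502:
  d = 1: μ(1) · 𝟙(502/1) = 1 · 1 = 1
  d = 2: μ(2) · 𝟙(502/2) = -1 · 1 = -1
  d = 251: μ(251) · 𝟙(502/251) = -1 · 1 = -1
  d = 502: μ(502) · 𝟙(502/502) = 1 · 1 = 1
Summing: (μ * 𝟙)(502) = 1 + -1 + -1 + 1 = 0.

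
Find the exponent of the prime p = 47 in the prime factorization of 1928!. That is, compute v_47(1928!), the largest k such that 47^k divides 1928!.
v_47(1928!) = 41

Legendre's formula: v_p(n!) = Σ_{k ≥ 1} ⌊n / p^k⌋. For p = 47, n = 1928, the terms are:
  ⌊1928/47^1⌋ = ⌊1928/47⌋ = 41
(the next term ⌊1928/47^2⌋ = 0, terminating the sum). Summing: v_47(1928!) = 41 = 41.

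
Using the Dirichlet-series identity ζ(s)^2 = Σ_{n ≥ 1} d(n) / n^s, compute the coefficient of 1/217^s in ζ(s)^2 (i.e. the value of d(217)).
d(217) = 4

ζ(s)^2 = (Σ 1/m^s)(Σ 1/k^s). The coefficient of 1/n^s in the product is the number of ordered pairs (m, k) with mk = n, which equals d(n). For n = 217, divisors are [1, 7, 31, 217], so d(217) = 4.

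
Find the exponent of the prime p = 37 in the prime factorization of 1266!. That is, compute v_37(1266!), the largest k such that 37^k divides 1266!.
v_37(1266!) = 34

Legendre's formula: v_p(n!) = Σ_{k ≥ 1} ⌊n / p^k⌋. For p = 37, n = 1266, the terms are:
  ⌊1266/37^1⌋ = ⌊1266/37⌋ = 34
(the next term ⌊1266/37^2⌋ = 0, terminating the sum). Summing: v_37(1266!) = 34 = 34.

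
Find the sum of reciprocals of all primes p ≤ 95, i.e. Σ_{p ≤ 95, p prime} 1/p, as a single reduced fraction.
Σ 1/p = 42605658161771733665696611824842057/23768741896345550770650537601358310

π(95) = 24, so the primes ≤ 95 are [2, 3, 5, 7, 11, 13, 17, 19, 23, 29, 31, 37, 41, 43, 47, 53, 59, 61, 67, 71, 73, 79, 83, 89]. Summing 1/p over these primes: 42605658161771733665696611824842057/23768741896345550770650537601358310 ≈ 1.7925. Mertens estimate ln ln(95) + 0.2615 ≈ 1.7775.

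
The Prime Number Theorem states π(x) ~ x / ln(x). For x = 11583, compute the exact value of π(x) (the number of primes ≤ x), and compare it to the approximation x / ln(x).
π(11583) = 1393;  x/ln(x) ≈ 1237.86;  relative error ≈ 11.14%.

Directly count primes up to 11583: π(11583) = 1393. The PNT approximation gives 11583/ln(11583) ≈ 11583/9.35729 ≈ 1237.86. Relative error (π(x) − x/ln(x)) / π(x) ≈ 11.14%; the approximation is known to undercount slightly (Li(x) is a better estimate).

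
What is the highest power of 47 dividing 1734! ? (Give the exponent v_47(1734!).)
v_47(1734!) = 36

Legendre's formula: v_p(n!) = Σ_{k ≥ 1} ⌊n / p^k⌋. For p = 47, n = 1734, the terms are:
  ⌊1734/47^1⌋ = ⌊1734/47⌋ = 36
(the next term ⌊1734/47^2⌋ = 0, terminating the sum). Summing: v_47(1734!) = 36 = 36.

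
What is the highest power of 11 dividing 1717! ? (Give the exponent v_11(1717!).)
v_11(1717!) = 171

Legendre's formula: v_p(n!) = Σ_{k ≥ 1} ⌊n / p^k⌋. For p = 11, n = 1717, the terms are:
  ⌊1717/11^1⌋ = ⌊1717/11⌋ = 156
  ⌊1717/11^2⌋ = ⌊1717/121⌋ = 14
  ⌊1717/11^3⌋ = ⌊1717/1331⌋ = 1
(the next term ⌊1717/11^4⌋ = 0, terminating the sum). Summing: v_11(1717!) = 156 + 14 + 1 = 171.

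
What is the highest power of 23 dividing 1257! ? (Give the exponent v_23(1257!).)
v_23(1257!) = 56

Legendre's formula: v_p(n!) = Σ_{k ≥ 1} ⌊n / p^k⌋. For p = 23, n = 1257, the terms are:
  ⌊1257/23^1⌋ = ⌊1257/23⌋ = 54
  ⌊1257/23^2⌋ = ⌊1257/529⌋ = 2
(the next term ⌊1257/23^3⌋ = 0, terminating the sum). Summing: v_23(1257!) = 54 + 2 = 56.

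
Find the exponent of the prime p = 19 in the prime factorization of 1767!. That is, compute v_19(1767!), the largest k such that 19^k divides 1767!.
v_19(1767!) = 97

Legendre's formula: v_p(n!) = Σ_{k ≥ 1} ⌊n / p^k⌋. For p = 19, n = 1767, the terms are:
  ⌊1767/19^1⌋ = ⌊1767/19⌋ = 93
  ⌊1767/19^2⌋ = ⌊1767/361⌋ = 4
(the next term ⌊1767/19^3⌋ = 0, terminating the sum). Summing: v_19(1767!) = 93 + 4 = 97.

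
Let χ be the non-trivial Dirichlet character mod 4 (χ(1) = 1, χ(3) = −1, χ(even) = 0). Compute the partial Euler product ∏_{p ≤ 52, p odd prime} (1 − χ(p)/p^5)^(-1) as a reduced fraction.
∏ = 7508883803148623376075754946450365737429310788606076172798130278074505/7537845509642297199917174706861149114875564283464393121061743521431552

The odd primes p ≤ 52 are [3, 5, 7, 11, 13, 17, 19, 23, 29, 31, 37, 41, 43, 47]. For each, χ(p) = 1 if p ≡ 1 mod 4, χ(p) = −1 if p ≡ 3 mod 4. Taking (1 − χ(p)/p^5)^(-1) = p^5/(p^5 − χ(p)): (1 − (-1)/3^5)^(-1) · (1 − (1)/5^5)^(-1) · (1 − (-1)/7^5)^(-1) · (1 − (-1)/11^5)^(-1) · (1 − (1)/13^5)^(-1) · (1 − (1)/17^5)^(-1) · (1 − (-1)/19^5)^(-1) · (1 − (-1)/23^5)^(-1) · (1 − (1)/29^5)^(-1) · (1 − (-1)/31^5)^(-1) · (1 − (1)/37^5)^(-1) · (1 − (1)/41^5)^(-1) · (1 − (-1)/43^5)^(-1) · (1 − (-1)/47^5)^(-1) = 7508883803148623376075754946450365737429310788606076172798130278074505/7537845509642297199917174706861149114875564283464393121061743521431552.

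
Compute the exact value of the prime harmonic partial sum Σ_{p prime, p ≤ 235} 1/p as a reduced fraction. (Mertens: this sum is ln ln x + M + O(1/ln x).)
Σ 1/p = 8762990377702925264993654890050782886250854676753323401606562622367345144099360398279019780479/4445236185272185438169240794291312557432222642727183809026451438704160103479600800432029464270

π(235) = 51, so the primes ≤ 235 are [2, 3, 5, 7, 11, 13, 17, 19, 23, 29, 31, 37, 41, 43, 47, 53, 59, 61, 67, 71, 73, 79, 83, 89, 97, 101, 103, 107, 109, 113, 127, 131, 137, 139, 149, 151, 157, 163, 167, 173, 179, 181, 191, 193, 197, 199, 211, 223, 227, 229, 233]. Summing 1/p over these primes: 8762990377702925264993654890050782886250854676753323401606562622367345144099360398279019780479/4445236185272185438169240794291312557432222642727183809026451438704160103479600800432029464270 ≈ 1.9713. Mertens estimate ln ln(235) + 0.2615 ≈ 1.9589.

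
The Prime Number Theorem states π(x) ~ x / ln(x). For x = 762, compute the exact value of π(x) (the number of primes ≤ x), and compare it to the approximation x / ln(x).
π(762) = 135;  x/ln(x) ≈ 114.83;  relative error ≈ 14.94%.

Directly count primes up to 762: π(762) = 135. The PNT approximation gives 762/ln(762) ≈ 762/6.63595 ≈ 114.83. Relative error (π(x) − x/ln(x)) / π(x) ≈ 14.94%; the approximation is known to undercount slightly (Li(x) is a better estimate).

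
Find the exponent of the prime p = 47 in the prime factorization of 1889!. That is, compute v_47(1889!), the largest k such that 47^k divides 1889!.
v_47(1889!) = 40

Legendre's formula: v_p(n!) = Σ_{k ≥ 1} ⌊n / p^k⌋. For p = 47, n = 1889, the terms are:
  ⌊1889/47^1⌋ = ⌊1889/47⌋ = 40
(the next term ⌊1889/47^2⌋ = 0, terminating the sum). Summing: v_47(1889!) = 40 = 40.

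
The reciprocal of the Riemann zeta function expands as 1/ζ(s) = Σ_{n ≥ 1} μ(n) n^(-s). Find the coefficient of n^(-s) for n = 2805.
μ(2805) = 1

Factor n = 2805 = 3 · 5 · 11 · 17. μ(n) = 0 if any exponent ≥ 2 (not squarefree); otherwise μ(n) = (−1)^{ω(n)} where ω(n) is the number of distinct prime factors. Applying: μ(2805) = 1.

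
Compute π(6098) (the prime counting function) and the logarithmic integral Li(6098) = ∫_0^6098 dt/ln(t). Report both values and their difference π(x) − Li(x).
π(6098) = 795;  Li(6098) ≈ 811.67;  π(x) − Li(x) ≈ -16.67.

Direct count of primes ≤ 6098 gives π(6098) = 795. Numerical evaluation of the logarithmic integral gives Li(6098) ≈ 811.67. The difference π(x) − Li(x) ≈ -16.67 is typically negative for small/moderate x (Li(x) overestimates), though Littlewood's theorem shows this sign changes infinitely often.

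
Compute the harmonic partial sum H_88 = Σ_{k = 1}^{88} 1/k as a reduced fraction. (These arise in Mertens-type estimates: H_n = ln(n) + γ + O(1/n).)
H_88 = 40866521918642154860585199122889549709/8076030954443701744994070304101969600

Direct summation: H_88 = 1 + 1/2 + ... + 1/88. The least common denominator is lcm(1, ..., 88) = 8076030954443701744994070304101969600; over this denominator the numerator is 8076030954443701744994070304101969600 + 4038015477221850872497035152050984800 + 2692010318147900581664690101367323200 + 2019007738610925436248517576025492400 + 1615206190888740348998814060820393920 + 1346005159073950290832345050683661600 + 1153718707777671677856295757728852800 + 1009503869305462718124258788012746200 + 897336772715966860554896700455774400 + 807603095444370174499407030410196960 + 734184632222154704090370027645633600 + 673002579536975145416172525341830800 + 621233150341823211153390023392459200 + 576859353888835838928147878864426400 + 538402063629580116332938020273464640 + 504751934652731359062129394006373100 + 475060644379041279117298253182468800 + 448668386357983430277448350227887200 + 425054260760194828683898437057998400 + 403801547722185087249703515205098480 + 384572902592557225952098585909617600 + 367092316111077352045185013822816800 + 351131780627987032391046534960955200 + 336501289768487572708086262670915400 + 323041238177748069799762812164078784 + 310616575170911605576695011696229600 + 299112257571988953518298900151924800 + 288429676944417919464073939432213200 + 278483826015300060172209320831102400 + 269201031814790058166469010136732320 + 260517127562700056290131300132321600 + 252375967326365679531064697003186550 + 244728210740718234696790009215211200 + 237530322189520639558649126591234400 + 230743741555534335571259151545770560 + 224334193178991715138724175113943600 + 218271106876856803918758656867620800 + 212527130380097414341949218528999200 + 207077716780607737051130007797486400 + 201900773861092543624851757602549240 + 196976364742529310853513909856145600 + 192286451296278612976049292954808800 + 187814673359155854534745821025627200 + 183546158055538676022592506911408400 + 179467354543193372110979340091154880 + 175565890313993516195523267480477600 + 171830445839227696702001495831956800 + 168250644884243786354043131335457700 + 164816958253953096836613679675550400 + 161520619088874034899881406082039392 + 158353548126347093039099417727489600 + 155308287585455802788347505848114800 + 152377942536673617830076798190603200 + 149556128785994476759149450075962400 + 146836926444430940818074005529126720 + 144214838472208959732036969716106600 + 141684753586731609561299479019332800 + 139241913007650030086104660415551200 + 136881880583791554999899496679694400 + 134600515907395029083234505068366160 + 132393950072847569590066726296753600 + 130258563781350028145065650066160800 + 128190967530852408650699528636539200 + 126187983663182839765532348501593275 + 124246630068364642230678004678491840 + 122364105370359117348395004607605600 + 120537775439458234999911497076148800 + 118765161094760319779324563295617200 + 117043926875995677463682178320318400 + 115371870777767167785629575772885280 + 113746914851319742887240426818337600 + 112167096589495857569362087556971800 + 110630561019776736232795483617835200 + 109135553438428401959379328433810400 + 107680412725916023266587604054692928 + 106263565190048707170974609264499600 + 104883518888879243441481432520804800 + 103538858390303868525565003898743200 + 102228239929667110696127472203822400 + 100950386930546271812425878801274620 + 99704085857329651172766300050641600 + 98488182371264655426756954928072800 + 97301577764381948734868316916891200 + 96143225648139306488024646477404400 + 95012128875808255823459650636493760 + 93907336679577927267372910512813600 + 92827942005100020057403106943700800 + 91773079027769338011296253455704200 = 40866521918642154860585199122889549709, so H_88 = 40866521918642154860585199122889549709/8076030954443701744994070304101969600 (already in lowest terms) ≈ 5.06022. (The PNT-adjacent estimate ln(88) + γ ≈ 5.05455 matches within O(1/n).)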